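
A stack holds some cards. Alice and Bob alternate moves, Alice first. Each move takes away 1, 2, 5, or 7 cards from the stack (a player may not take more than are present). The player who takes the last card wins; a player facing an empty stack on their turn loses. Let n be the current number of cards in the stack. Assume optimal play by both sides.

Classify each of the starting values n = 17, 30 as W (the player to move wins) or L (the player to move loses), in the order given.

17: W, 30: L

Positions with no move are L. A position that does have a move is losing for the player to move precisely when every available move leads to a winning position for the opponent. Fill in the labels:
n=0: no move → L
n=1: →0(L), so W
n=2: →0(L), so W
n=3: →2(W), 1(W) — all W, so L
n=4: →3(L), so W
n=5: →3(L), so W
n=6: →5(W), 4(W), 1(W) — all W, so L
n=7: →6(L), so W
n=8: →6(L), so W
n=9: →8(W), 7(W), 4(W), 2(W) — all W, so L
n=10: →9(L), so W
n=11: →9(L), so W
n=12: →11(W), 10(W), 7(W), 5(W) — all W, so L
n=13: →12(L), so W
n=14: →12(L), so W
n=15: →14(W), 13(W), 10(W), 8(W) — all W, so L
n=16: →15(L), so W
n=17: →15(L), so W
n=18: →17(W), 16(W), 13(W), 11(W) — all W, so L
n=19: →18(L), so W
n=20: →18(L), so W
n=21: →20(W), 19(W), 16(W), 14(W) — all W, so L
n=22: →21(L), so W
n=23: →21(L), so W
n=24: →23(W), 22(W), 19(W), 17(W) — all W, so L
n=25: →24(L), so W
n=26: →24(L), so W
n=27: →26(W), 25(W), 22(W), 20(W) — all W, so L
n=28: →27(L), so W
n=29: →27(L), so W
n=30: →29(W), 28(W), 25(W), 23(W) — all W, so L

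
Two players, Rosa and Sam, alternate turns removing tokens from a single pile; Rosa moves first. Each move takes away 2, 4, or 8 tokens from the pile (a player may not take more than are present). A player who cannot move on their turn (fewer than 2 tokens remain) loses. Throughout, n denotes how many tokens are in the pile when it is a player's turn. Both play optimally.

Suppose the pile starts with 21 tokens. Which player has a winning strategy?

Rosa wins.

Positions with no move are L. A position that does have a move is losing for the player to move precisely when every available move leads to a winning position for the opponent. Fill in the labels:
n=0: no move → L
n=1: no move → L
n=2: can move to 0, which is L ⇒ W
n=3: can move to 1, which is L ⇒ W
n=4: can move to 0, which is L ⇒ W
n=5: can move to 1, which is L ⇒ W
n=6: moves to 4(W), 2(W); every one is W ⇒ L
n=7: moves to 5(W), 3(W); every one is W ⇒ L
n=8: can move to 6, which is L ⇒ W
n=9: can move to 7, which is L ⇒ W
n=10: can move to 6, which is L ⇒ W
n=11: can move to 7, which is L ⇒ W
n=12: moves to 10(W), 8(W), 4(W); every one is W ⇒ L
n=13: moves to 11(W), 9(W), 5(W); every one is W ⇒ L
n=14: can move to 12, which is L ⇒ W
n=15: can move to 13, which is L ⇒ W
n=16: can move to 12, which is L ⇒ W
n=17: can move to 13, which is L ⇒ W
n=18: moves to 16(W), 14(W), 10(W); every one is W ⇒ L
n=19: moves to 17(W), 15(W), 11(W); every one is W ⇒ L
n=20: can move to 18, which is L ⇒ W
n=21: can move to 19, which is L ⇒ W
The starting position 21 is W: Rosa should remove 2, leaving 19, handing over an L position.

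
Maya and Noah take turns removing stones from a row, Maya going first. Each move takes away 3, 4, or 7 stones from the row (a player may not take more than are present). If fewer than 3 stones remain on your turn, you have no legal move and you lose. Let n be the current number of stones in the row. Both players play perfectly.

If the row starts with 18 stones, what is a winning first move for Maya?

Use the standard recursion: the mover loses at a terminal position; elsewhere, the mover wins exactly when some move hands the opponent an L position.
n=0: no move → L
n=1: no move → L
n=2: no move → L
n=3: W (go to 0, an L position)
n=4: W (go to 1, an L position)
n=5: W (go to 2, an L position)
n=6: W (go to 2, an L position)
n=7: W (go to 0, an L position)
n=8: W (go to 1, an L position)
n=9: W (go to 2, an L position)
n=10: L (options 7(W), 6(W), 3(W) are all W)
n=11: L (options 8(W), 7(W), 4(W) are all W)
n=12: L (options 9(W), 8(W), 5(W) are all W)
n=13: W (go to 10, an L position)
n=14: W (go to 11, an L position)
n=15: W (go to 12, an L position)
n=16: W (go to 12, an L position)
n=17: W (go to 10, an L position)
n=18: W (go to 11, an L position)
From 18, the L positions reachable in one move are: 11.

Remove 7, leaving 11.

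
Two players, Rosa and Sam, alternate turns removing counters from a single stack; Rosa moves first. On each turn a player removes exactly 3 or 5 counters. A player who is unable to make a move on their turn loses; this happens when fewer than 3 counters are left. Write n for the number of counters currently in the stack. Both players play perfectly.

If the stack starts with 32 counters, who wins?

Use the standard recursion: the mover loses at a terminal position; elsewhere, the mover wins exactly when some move hands the opponent an L position.
n=0: no move → L
n=1: no move → L
n=2: no move → L
n=3: W (go to 0, an L position)
n=4: W (go to 1, an L position)
n=5: W (go to 2, an L position)
n=6: W (go to 1, an L position)
n=7: W (go to 2, an L position)
n=8: L (options 5(W), 3(W) are all W)
n=9: L (options 6(W), 4(W) are all W)
n=10: L (options 7(W), 5(W) are all W)
n=11: W (go to 8, an L position)
n=12: W (go to 9, an L position)
n=13: W (go to 10, an L position)
n=14: W (go to 9, an L position)
n=15: W (go to 10, an L position)
n=16: L (options 13(W), 11(W) are all W)
n=17: L (options 14(W), 12(W) are all W)
n=18: L (options 15(W), 13(W) are all W)
n=19: W (go to 16, an L position)
n=20: W (go to 17, an L position)
n=21: W (go to 18, an L position)
n=22: W (go to 17, an L position)
n=23: W (go to 18, an L position)
n=24: L (options 21(W), 19(W) are all W)
n=25: L (options 22(W), 20(W) are all W)
n=26: L (options 23(W), 21(W) are all W)
n=27: W (go to 24, an L position)
n=28: W (go to 25, an L position)
n=29: W (go to 26, an L position)
n=30: W (go to 25, an L position)
n=31: W (go to 26, an L position)
n=32: L (options 29(W), 27(W) are all W)
Every move from 32 reaches a W position, so the mover loses.

Sam wins.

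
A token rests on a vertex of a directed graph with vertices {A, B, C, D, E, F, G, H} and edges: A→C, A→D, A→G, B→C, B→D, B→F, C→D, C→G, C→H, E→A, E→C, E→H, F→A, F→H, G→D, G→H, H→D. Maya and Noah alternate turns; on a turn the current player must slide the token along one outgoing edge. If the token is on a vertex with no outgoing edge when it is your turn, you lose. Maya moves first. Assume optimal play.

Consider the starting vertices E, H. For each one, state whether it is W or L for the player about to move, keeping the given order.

E: L, H: W

Use the standard recursion: the mover loses at a terminal position; elsewhere, the mover wins exactly when some move hands the opponent an L position.
Every edge goes from a vertex to one that appears earlier in the order D, H, G, C, A, F, E, B, so processing vertices in that order labels each vertex after all of its successors.
D: no outgoing edge → L
H: reaches L-position D → W
G: reaches L-position D → W
C: reaches L-position D → W
A: reaches L-position D → W
F: only reaches A(W), H(W), all W → L
E: only reaches A(W), C(W), H(W), all W → L
B: reaches L-position F → W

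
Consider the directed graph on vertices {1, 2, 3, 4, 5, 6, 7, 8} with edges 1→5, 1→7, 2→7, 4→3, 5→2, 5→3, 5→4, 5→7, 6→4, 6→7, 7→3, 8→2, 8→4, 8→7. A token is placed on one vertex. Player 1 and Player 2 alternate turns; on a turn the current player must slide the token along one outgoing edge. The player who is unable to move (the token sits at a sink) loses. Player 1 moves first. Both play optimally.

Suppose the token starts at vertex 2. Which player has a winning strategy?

Compute win/loss labels from the base case upward. A position with no move is L. Any other position is W if it can reach an L in one move, else L.
Every edge goes from a vertex to one that appears earlier in the order 3, 7, 4, 2, 5, 8, 6, 1, so processing vertices in that order labels each vertex after all of its successors.
3: no outgoing edge → L
7: can move to 3, which is L ⇒ W
4: can move to 3, which is L ⇒ W
2: the only move is to 7(W), a W ⇒ L
5: can move to 2, which is L ⇒ W
8: can move to 2, which is L ⇒ W
6: moves to 4(W), 7(W); every one is W ⇒ L
1: moves to 5(W), 7(W); every one is W ⇒ L
Every move from 2 reaches a W position, so the mover loses.

Player 2 wins.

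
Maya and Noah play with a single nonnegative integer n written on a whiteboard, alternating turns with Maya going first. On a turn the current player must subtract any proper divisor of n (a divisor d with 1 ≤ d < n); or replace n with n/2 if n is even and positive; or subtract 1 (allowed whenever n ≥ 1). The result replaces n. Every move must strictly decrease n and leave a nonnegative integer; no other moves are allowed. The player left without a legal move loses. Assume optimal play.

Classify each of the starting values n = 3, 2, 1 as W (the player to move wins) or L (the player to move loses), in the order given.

3: W, 2: L, 1: W

Label each position W (a win for the player to move) or L (a loss). A position with no legal move is L; any other position is W exactly when some move reaches an L, and L when every move reaches a W.
n=0: no move → L
n=1: reaches L-position 0 → W
n=2: only reaches 1(W), which is W → L
n=3: reaches L-position 2 → W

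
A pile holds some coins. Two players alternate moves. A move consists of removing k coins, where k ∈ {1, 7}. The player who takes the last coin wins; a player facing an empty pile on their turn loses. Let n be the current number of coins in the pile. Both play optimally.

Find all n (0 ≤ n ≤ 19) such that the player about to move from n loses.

Compute win/loss labels from the base case upward. A position with no move is L. Any other position is W if it can reach an L in one move, else L.
n=0: no move → L
n=1: can move to 0, which is L ⇒ W
n=2: the only move is to 1(W), a W ⇒ L
n=3: can move to 2, which is L ⇒ W
n=4: the only move is to 3(W), a W ⇒ L
n=5: can move to 4, which is L ⇒ W
n=6: the only move is to 5(W), a W ⇒ L
n=7: can move to 6, which is L ⇒ W
n=8: moves to 7(W), 1(W); every one is W ⇒ L
n=9: can move to 8, which is L ⇒ W
n=10: moves to 9(W), 3(W); every one is W ⇒ L
n=11: can move to 10, which is L ⇒ W
n=12: moves to 11(W), 5(W); every one is W ⇒ L
n=13: can move to 12, which is L ⇒ W
n=14: moves to 13(W), 7(W); every one is W ⇒ L
n=15: can move to 14, which is L ⇒ W
n=16: moves to 15(W), 9(W); every one is W ⇒ L
n=17: can move to 16, which is L ⇒ W
n=18: moves to 17(W), 11(W); every one is W ⇒ L
n=19: can move to 18, which is L ⇒ W
The losing starting values of n are exactly the entries labelled L in this table (10 of them).

0, 2, 4, 6, 8, 10, 12, 14, 16, 18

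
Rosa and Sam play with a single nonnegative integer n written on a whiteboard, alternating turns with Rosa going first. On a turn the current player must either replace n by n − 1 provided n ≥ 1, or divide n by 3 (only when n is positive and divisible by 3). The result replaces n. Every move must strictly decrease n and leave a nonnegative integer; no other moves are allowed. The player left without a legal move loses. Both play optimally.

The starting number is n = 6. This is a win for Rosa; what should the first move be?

Compute win/loss labels from the base case upward. A position with no move is L. Any other position is W if it can reach an L in one move, else L.
n=0: no move → L
n=1: reaches L-position 0 → W
n=2: only reaches 1(W), which is W → L
n=3: reaches L-position 2 → W
n=4: only reaches 3(W), which is W → L
n=5: reaches L-position 4 → W
n=6: reaches L-position 2 → W
From 6, the L positions reachable in one move are: 2.

Move to 2.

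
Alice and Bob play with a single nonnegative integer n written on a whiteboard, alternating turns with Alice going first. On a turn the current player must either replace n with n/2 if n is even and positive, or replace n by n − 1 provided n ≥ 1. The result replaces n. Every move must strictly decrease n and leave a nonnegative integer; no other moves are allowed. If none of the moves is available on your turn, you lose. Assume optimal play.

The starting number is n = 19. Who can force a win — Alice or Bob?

Bob wins.

Label each position W (a win for the player to move) or L (a loss). A position with no legal move is L; any other position is W exactly when some move reaches an L, and L when every move reaches a W.
n=0: no move → L
n=1: reaches L-position 0 → W
n=2: only reaches 1(W), which is W → L
n=3: reaches L-position 2 → W
n=4: reaches L-position 2 → W
n=5: only reaches 4(W), which is W → L
n=6: reaches L-position 5 → W
n=7: only reaches 6(W), which is W → L
n=8: reaches L-position 7 → W
n=9: only reaches 8(W), which is W → L
n=10: reaches L-position 5 → W
n=11: only reaches 10(W), which is W → L
n=12: reaches L-position 11 → W
n=13: only reaches 12(W), which is W → L
n=14: reaches L-position 7 → W
n=15: only reaches 14(W), which is W → L
n=16: reaches L-position 15 → W
n=17: only reaches 16(W), which is W → L
n=18: reaches L-position 9 → W
n=19: only reaches 18(W), which is W → L
The starting position 19 is L: whatever Alice does, the opponent receives a W position.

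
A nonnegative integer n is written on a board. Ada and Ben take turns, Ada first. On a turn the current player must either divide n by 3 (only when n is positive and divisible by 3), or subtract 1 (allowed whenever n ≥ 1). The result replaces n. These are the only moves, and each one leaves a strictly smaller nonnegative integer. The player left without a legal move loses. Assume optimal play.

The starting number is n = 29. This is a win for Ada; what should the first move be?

Use the standard recursion: the mover loses at a terminal position; elsewhere, the mover wins exactly when some move hands the opponent an L position.
n=0: no move → L
n=1: reaches L-position 0 → W
n=2: only reaches 1(W), which is W → L
n=3: reaches L-position 2 → W
n=4: only reaches 3(W), which is W → L
n=5: reaches L-position 4 → W
n=6: reaches L-position 2 → W
n=7: only reaches 6(W), which is W → L
n=8: reaches L-position 7 → W
n=9: only reaches 3(W), 8(W), all W → L
n=10: reaches L-position 9 → W
n=11: only reaches 10(W), which is W → L
n=12: reaches L-position 4 → W
n=13: only reaches 12(W), which is W → L
n=14: reaches L-position 13 → W
n=15: only reaches 5(W), 14(W), all W → L
n=16: reaches L-position 15 → W
n=17: only reaches 16(W), which is W → L
n=18: reaches L-position 17 → W
n=19: only reaches 18(W), which is W → L
n=20: reaches L-position 19 → W
n=21: reaches L-position 7 → W
n=22: only reaches 21(W), which is W → L
n=23: reaches L-position 22 → W
n=24: only reaches 8(W), 23(W), all W → L
n=25: reaches L-position 24 → W
n=26: only reaches 25(W), which is W → L
n=27: reaches L-position 9 → W
n=28: only reaches 27(W), which is W → L
n=29: reaches L-position 28 → W
From 29, the L positions reachable in one move are: 28.

Move to 28.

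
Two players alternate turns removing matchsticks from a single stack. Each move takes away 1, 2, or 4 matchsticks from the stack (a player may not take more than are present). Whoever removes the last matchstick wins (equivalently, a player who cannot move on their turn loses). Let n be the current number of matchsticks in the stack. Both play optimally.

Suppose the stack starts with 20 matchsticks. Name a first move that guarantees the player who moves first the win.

Remove 2, leaving 18.

Work bottom-up. With no move the player to move loses. Otherwise the position is W if at least one move leads to an L position for the opponent, and L if every move leads to a W.
n=0: no move → L
n=1: W (go to 0, an L position)
n=2: W (go to 0, an L position)
n=3: L (options 2(W), 1(W) are all W)
n=4: W (go to 3, an L position)
n=5: W (go to 3, an L position)
n=6: L (options 5(W), 4(W), 2(W) are all W)
n=7: W (go to 6, an L position)
n=8: W (go to 6, an L position)
n=9: L (options 8(W), 7(W), 5(W) are all W)
n=10: W (go to 9, an L position)
n=11: W (go to 9, an L position)
n=12: L (options 11(W), 10(W), 8(W) are all W)
n=13: W (go to 12, an L position)
n=14: W (go to 12, an L position)
n=15: L (options 14(W), 13(W), 11(W) are all W)
n=16: W (go to 15, an L position)
n=17: W (go to 15, an L position)
n=18: L (options 17(W), 16(W), 14(W) are all W)
n=19: W (go to 18, an L position)
n=20: W (go to 18, an L position)
From 20, the L positions reachable in one move are: 18.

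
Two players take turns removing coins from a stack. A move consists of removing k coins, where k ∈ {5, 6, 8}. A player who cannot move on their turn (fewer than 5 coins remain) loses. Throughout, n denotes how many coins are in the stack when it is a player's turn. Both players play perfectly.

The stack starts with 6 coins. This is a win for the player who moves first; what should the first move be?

Remove 5, leaving 1.

Use the standard recursion: the mover loses at a terminal position; elsewhere, the mover wins exactly when some move hands the opponent an L position.
n=0: no move → L
n=1: no move → L
n=2: no move → L
n=3: no move → L
n=4: no move → L
n=5: can move to 0, which is L ⇒ W
n=6: can move to 1, which is L ⇒ W
From 6, the L positions reachable in one move are: 1, 0. Any move reaching one of these is winning.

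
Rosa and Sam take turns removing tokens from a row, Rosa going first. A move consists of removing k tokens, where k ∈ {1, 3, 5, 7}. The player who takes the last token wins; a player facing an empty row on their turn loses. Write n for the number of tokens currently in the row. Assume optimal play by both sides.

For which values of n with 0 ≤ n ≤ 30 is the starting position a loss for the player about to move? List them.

0, 2, 4, 6, 8, 10, 12, 14, 16, 18, 20, 22, 24, 26, 28, 30

Classify positions by backward induction: terminal positions (no move available) are L. From any other position, the mover wins iff some move reaches an L.
n=0: no move → L
n=1: W (go to 0, an L position)
n=2: L (sole option 1(W) is W)
n=3: W (go to 2, an L position)
n=4: L (options 3(W), 1(W) are all W)
n=5: W (go to 4, an L position)
n=6: L (options 5(W), 3(W), 1(W) are all W)
n=7: W (go to 6, an L position)
n=8: L (options 7(W), 5(W), 3(W), 1(W) are all W)
n=9: W (go to 8, an L position)
n=10: L (options 9(W), 7(W), 5(W), 3(W) are all W)
n=11: W (go to 10, an L position)
n=12: L (options 11(W), 9(W), 7(W), 5(W) are all W)
n=13: W (go to 12, an L position)
n=14: L (options 13(W), 11(W), 9(W), 7(W) are all W)
n=15: W (go to 14, an L position)
n=16: L (options 15(W), 13(W), 11(W), 9(W) are all W)
n=17: W (go to 16, an L position)
n=18: L (options 17(W), 15(W), 13(W), 11(W) are all W)
n=19: W (go to 18, an L position)
n=20: L (options 19(W), 17(W), 15(W), 13(W) are all W)
n=21: W (go to 20, an L position)
n=22: L (options 21(W), 19(W), 17(W), 15(W) are all W)
n=23: W (go to 22, an L position)
n=24: L (options 23(W), 21(W), 19(W), 17(W) are all W)
n=25: W (go to 24, an L position)
n=26: L (options 25(W), 23(W), 21(W), 19(W) are all W)
n=27: W (go to 26, an L position)
n=28: L (options 27(W), 25(W), 23(W), 21(W) are all W)
n=29: W (go to 28, an L position)
n=30: L (options 29(W), 27(W), 25(W), 23(W) are all W)
Reading off the rows marked L gives the requested list; there are 16 such values of n.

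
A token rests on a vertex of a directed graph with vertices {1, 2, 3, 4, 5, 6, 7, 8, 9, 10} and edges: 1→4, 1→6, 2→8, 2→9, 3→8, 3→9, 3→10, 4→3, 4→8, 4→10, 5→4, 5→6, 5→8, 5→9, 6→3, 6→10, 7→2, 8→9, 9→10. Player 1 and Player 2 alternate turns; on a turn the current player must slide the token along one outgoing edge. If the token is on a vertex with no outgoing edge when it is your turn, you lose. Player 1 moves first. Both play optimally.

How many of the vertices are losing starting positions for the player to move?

Work bottom-up. With no move the player to move loses. Otherwise the position is W if at least one move leads to an L position for the opponent, and L if every move leads to a W.
Every edge goes from a vertex to one that appears earlier in the order 10, 9, 8, 3, 4, 2, 6, 1, 5, 7, so processing vertices in that order labels each vertex after all of its successors.
10: no outgoing edge → L
9: reaches L-position 10 → W
8: only reaches 9(W), which is W → L
3: reaches L-position 8 → W
4: reaches L-position 8 → W
2: reaches L-position 8 → W
6: reaches L-position 10 → W
1: only reaches 6(W), 4(W), all W → L
5: reaches L-position 8 → W
7: only reaches 2(W), which is W → L
The L vertices are 1, 7, 8, 10; that is 4 in all.

4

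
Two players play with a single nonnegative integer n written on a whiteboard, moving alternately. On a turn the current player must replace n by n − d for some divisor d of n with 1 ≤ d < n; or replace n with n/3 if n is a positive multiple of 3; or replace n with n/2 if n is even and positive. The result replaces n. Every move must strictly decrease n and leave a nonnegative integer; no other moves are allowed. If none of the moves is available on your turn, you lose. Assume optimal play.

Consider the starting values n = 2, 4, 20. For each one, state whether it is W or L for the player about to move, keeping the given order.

Use the standard recursion: the mover loses at a terminal position; elsewhere, the mover wins exactly when some move hands the opponent an L position.
n=0: no move → L
n=1: no move → L
n=2: reaches L-position 1 → W
n=3: reaches L-position 1 → W
n=4: only reaches 2(W), 3(W), all W → L
n=5: reaches L-position 4 → W
n=6: reaches L-position 4 → W
n=7: only reaches 6(W), which is W → L
n=8: reaches L-position 4 → W
n=9: only reaches 3(W), 6(W), 8(W), all W → L
n=10: reaches L-position 9 → W
n=11: only reaches 10(W), which is W → L
n=12: reaches L-position 4 → W
n=13: only reaches 12(W), which is W → L
n=14: reaches L-position 7 → W
n=15: only reaches 5(W), 10(W), 12(W), 14(W), all W → L
n=16: reaches L-position 15 → W
n=17: only reaches 16(W), which is W → L
n=18: reaches L-position 9 → W
n=19: only reaches 18(W), which is W → L
n=20: reaches L-position 15 → W

2: W, 4: L, 20: W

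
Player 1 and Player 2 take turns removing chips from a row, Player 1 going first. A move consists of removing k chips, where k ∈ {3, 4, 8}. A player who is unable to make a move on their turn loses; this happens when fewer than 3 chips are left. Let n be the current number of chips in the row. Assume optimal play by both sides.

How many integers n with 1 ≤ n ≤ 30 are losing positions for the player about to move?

Build the W/L table. Terminal = L. A non-terminal position is W if it has a move to some L; otherwise it is L.
n=0: no move → L
n=1: no move → L
n=2: no move → L
n=3: can move to 0, which is L ⇒ W
n=4: can move to 1, which is L ⇒ W
n=5: can move to 2, which is L ⇒ W
n=6: can move to 2, which is L ⇒ W
n=7: moves to 4(W), 3(W); every one is W ⇒ L
n=8: can move to 0, which is L ⇒ W
n=9: can move to 1, which is L ⇒ W
n=10: can move to 7, which is L ⇒ W
n=11: can move to 7, which is L ⇒ W
n=12: moves to 9(W), 8(W), 4(W); every one is W ⇒ L
n=13: moves to 10(W), 9(W), 5(W); every one is W ⇒ L
n=14: moves to 11(W), 10(W), 6(W); every one is W ⇒ L
n=15: can move to 12, which is L ⇒ W
n=16: can move to 13, which is L ⇒ W
n=17: can move to 14, which is L ⇒ W
n=18: can move to 14, which is L ⇒ W
n=19: moves to 16(W), 15(W), 11(W); every one is W ⇒ L
n=20: can move to 12, which is L ⇒ W
n=21: can move to 13, which is L ⇒ W
n=22: can move to 19, which is L ⇒ W
n=23: can move to 19, which is L ⇒ W
n=24: moves to 21(W), 20(W), 16(W); every one is W ⇒ L
n=25: moves to 22(W), 21(W), 17(W); every one is W ⇒ L
n=26: moves to 23(W), 22(W), 18(W); every one is W ⇒ L
n=27: can move to 24, which is L ⇒ W
n=28: can move to 25, which is L ⇒ W
n=29: can move to 26, which is L ⇒ W
n=30: can move to 26, which is L ⇒ W
L entries with 1 ≤ n ≤ 30 (n=0 is outside the asked range and is not counted): n = 1, 2, 7, 12, 13, 14, 19, 24, 25, 26; that makes 10.

10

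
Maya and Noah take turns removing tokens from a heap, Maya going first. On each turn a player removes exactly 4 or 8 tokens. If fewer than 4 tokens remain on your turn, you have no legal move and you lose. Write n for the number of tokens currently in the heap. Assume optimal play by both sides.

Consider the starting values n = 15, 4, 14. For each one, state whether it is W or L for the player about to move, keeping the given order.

Classify positions by backward induction: terminal positions (no move available) are L. From any other position, the mover wins iff some move reaches an L.
n=0: no move → L
n=1: no move → L
n=2: no move → L
n=3: no move → L
n=4: W (go to 0, an L position)
n=5: W (go to 1, an L position)
n=6: W (go to 2, an L position)
n=7: W (go to 3, an L position)
n=8: W (go to 0, an L position)
n=9: W (go to 1, an L position)
n=10: W (go to 2, an L position)
n=11: W (go to 3, an L position)
n=12: L (options 8(W), 4(W) are all W)
n=13: L (options 9(W), 5(W) are all W)
n=14: L (options 10(W), 6(W) are all W)
n=15: L (options 11(W), 7(W) are all W)

15: L, 4: W, 14: L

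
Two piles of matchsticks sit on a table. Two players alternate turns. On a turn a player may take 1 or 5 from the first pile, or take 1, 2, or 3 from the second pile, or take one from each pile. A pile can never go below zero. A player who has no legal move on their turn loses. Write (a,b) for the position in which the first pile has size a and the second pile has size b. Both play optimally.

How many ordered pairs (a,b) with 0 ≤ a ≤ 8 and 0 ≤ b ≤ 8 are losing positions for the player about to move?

Work bottom-up. With no move the player to move loses. Otherwise the position is W if at least one move leads to an L position for the opponent, and L if every move leads to a W.
Every move lowers a or b (never raises either), so fill the grid row by row in increasing a, and left to right within a row: each cell's successors are then already labelled.
      b=0  b=1  b=2  b=3  b=4  b=5  b=6  b=7  b=8
a=0:    L    W    W    W    L    W    W    W    L
a=1:    W    W    L    W    W    W    L    W    W
a=2:    L    W    W    W    L    W    W    W    L
a=3:    W    W    L    W    W    W    L    W    W
a=4:    L    W    W    W    L    W    W    W    L
a=5:    W    W    L    W    W    W    L    W    W
a=6:    L    W    W    W    L    W    W    W    L
a=7:    W    W    L    W    W    W    L    W    W
a=8:    L    W    W    W    L    W    W    W    L
Cells with no legal move (terminal, hence L): (0,0).
The remaining L cells, each justified by listing all of its moves:
(0,4): →(0,3)(W), (0,2)(W), (0,1)(W) — all W, so L
(0,8): →(0,7)(W), (0,6)(W), (0,5)(W) — all W, so L
(1,2): →(0,2)(W), (1,1)(W), (1,0)(W), (0,1)(W) — all W, so L
(1,6): →(0,6)(W), (1,5)(W), (1,4)(W), (1,3)(W), (0,5)(W) — all W, so L
(2,0): →(1,0)(W) only, which is W, so L
(2,4): →(1,4)(W), (2,3)(W), (2,2)(W), (2,1)(W), (1,3)(W) — all W, so L
(2,8): →(1,8)(W), (2,7)(W), (2,6)(W), (2,5)(W), (1,7)(W) — all W, so L
(3,2): →(2,2)(W), (3,1)(W), (3,0)(W), (2,1)(W) — all W, so L
(3,6): →(2,6)(W), (3,5)(W), (3,4)(W), (3,3)(W), (2,5)(W) — all W, so L
(4,0): →(3,0)(W) only, which is W, so L
(4,4): →(3,4)(W), (4,3)(W), (4,2)(W), (4,1)(W), (3,3)(W) — all W, so L
(4,8): →(3,8)(W), (4,7)(W), (4,6)(W), (4,5)(W), (3,7)(W) — all W, so L
(5,2): →(4,2)(W), (0,2)(W), (5,1)(W), (5,0)(W), (4,1)(W) — all W, so L
(5,6): →(4,6)(W), (0,6)(W), (5,5)(W), (5,4)(W), (5,3)(W), (4,5)(W) — all W, so L
(6,0): →(5,0)(W), (1,0)(W) — all W, so L
(6,4): →(5,4)(W), (1,4)(W), (6,3)(W), (6,2)(W), (6,1)(W), (5,3)(W) — all W, so L
(6,8): →(5,8)(W), (1,8)(W), (6,7)(W), (6,6)(W), (6,5)(W), (5,7)(W) — all W, so L
(7,2): →(6,2)(W), (2,2)(W), (7,1)(W), (7,0)(W), (6,1)(W) — all W, so L
(7,6): →(6,6)(W), (2,6)(W), (7,5)(W), (7,4)(W), (7,3)(W), (6,5)(W) — all W, so L
(8,0): →(7,0)(W), (3,0)(W) — all W, so L
(8,4): →(7,4)(W), (3,4)(W), (8,3)(W), (8,2)(W), (8,1)(W), (7,3)(W) — all W, so L
(8,8): →(7,8)(W), (3,8)(W), (8,7)(W), (8,6)(W), (8,5)(W), (7,7)(W) — all W, so L
Every other cell has at least one move into one of the L cells above, so it is W.
L cells per row: a=0: 3, a=1: 2, a=2: 3, a=3: 2, a=4: 3, a=5: 2, a=6: 3, a=7: 2, a=8: 3; total 23.

23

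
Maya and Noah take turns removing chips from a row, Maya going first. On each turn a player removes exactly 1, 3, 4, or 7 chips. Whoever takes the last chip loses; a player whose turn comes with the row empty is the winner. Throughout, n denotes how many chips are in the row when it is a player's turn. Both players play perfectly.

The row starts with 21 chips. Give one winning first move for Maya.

Remove 4, leaving 17.

Classify positions by backward induction: terminal positions (no move available) are W. From any other position, the mover wins iff some move reaches an L.
n=0: no move; the opponent has just taken the last chip and therefore loses → W
n=1: →0(W) only, which is W, so L
n=2: →1(L), so W
n=3: →2(W), 0(W) — all W, so L
n=4: →3(L), so W
n=5: →1(L), so W
n=6: →3(L), so W
n=7: →3(L), so W
n=8: →1(L), so W
n=9: →8(W), 6(W), 5(W), 2(W) — all W, so L
n=10: →9(L), so W
n=11: →10(W), 8(W), 7(W), 4(W) — all W, so L
n=12: →11(L), so W
n=13: →9(L), so W
n=14: →11(L), so W
n=15: →11(L), so W
n=16: →9(L), so W
n=17: →16(W), 14(W), 13(W), 10(W) — all W, so L
n=18: →17(L), so W
n=19: →18(W), 16(W), 15(W), 12(W) — all W, so L
n=20: →19(L), so W
n=21: →17(L), so W
From 21, the L positions reachable in one move are: 17.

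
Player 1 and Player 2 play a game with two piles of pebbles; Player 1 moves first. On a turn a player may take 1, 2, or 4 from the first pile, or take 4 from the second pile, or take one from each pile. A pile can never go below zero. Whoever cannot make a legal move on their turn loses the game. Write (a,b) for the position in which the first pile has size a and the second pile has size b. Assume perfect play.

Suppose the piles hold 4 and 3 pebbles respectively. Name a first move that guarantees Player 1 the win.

Positions with no move are L. A position that does have a move is losing for the player to move precisely when every available move leads to a winning position for the opponent. Fill in the labels:
No move ever increases a pile, so every position that can arise here has a ≤ 4 and b ≤ 3; it is enough to label the cells with 0 ≤ a ≤ 4 and 0 ≤ b ≤ 3.
Every move lowers a or b (never raises either), so fill the grid row by row in increasing a, and left to right within a row: each cell's successors are then already labelled.
      b=0  b=1  b=2  b=3
a=0:    L    L    L    L
a=1:    W    W    W    W
a=2:    W    W    W    W
a=3:    L    L    L    L
a=4:    W    W    W    W
Cells with no legal move (terminal, hence L): (0,0), (0,1), (0,2), (0,3).
The remaining L cells, each justified by listing all of its moves:
(3,0): →(2,0)(W), (1,0)(W) — all W, so L
(3,1): →(2,1)(W), (1,1)(W), (2,0)(W) — all W, so L
(3,2): →(2,2)(W), (1,2)(W), (2,1)(W) — all W, so L
(3,3): →(2,3)(W), (1,3)(W), (2,2)(W) — all W, so L
Every other cell has at least one move into one of the L cells above, so it is W.
From (4,3), the L positions reachable in one move are: (3,3), (0,3), (3,2). Any move reaching one of these is winning.

Move to (3,3).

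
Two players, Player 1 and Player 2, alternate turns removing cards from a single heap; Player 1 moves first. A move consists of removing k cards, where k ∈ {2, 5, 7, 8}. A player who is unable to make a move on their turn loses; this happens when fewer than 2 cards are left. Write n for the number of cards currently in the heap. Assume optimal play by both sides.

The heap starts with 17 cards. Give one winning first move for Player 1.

Remove 7, leaving 10.

Positions with no move are L. A position that does have a move is losing for the player to move precisely when every available move leads to a winning position for the opponent. Fill in the labels:
n=0: no move → L
n=1: no move → L
n=2: →0(L), so W
n=3: →1(L), so W
n=4: →2(W) only, which is W, so L
n=5: →0(L), so W
n=6: →4(L), so W
n=7: →0(L), so W
n=8: →1(L), so W
n=9: →4(L), so W
n=10: →8(W), 5(W), 3(W), 2(W) — all W, so L
n=11: →4(L), so W
n=12: →10(L), so W
n=13: →11(W), 8(W), 6(W), 5(W) — all W, so L
n=14: →12(W), 9(W), 7(W), 6(W) — all W, so L
n=15: →13(L), so W
n=16: →14(L), so W
n=17: →10(L), so W
From 17, the L positions reachable in one move are: 10.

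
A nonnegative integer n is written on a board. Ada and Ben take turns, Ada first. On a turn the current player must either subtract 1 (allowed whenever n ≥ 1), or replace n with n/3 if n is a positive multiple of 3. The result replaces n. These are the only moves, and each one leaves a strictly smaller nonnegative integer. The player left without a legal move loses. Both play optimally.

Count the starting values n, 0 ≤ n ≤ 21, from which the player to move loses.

10

Positions with no move are L. A position that does have a move is losing for the player to move precisely when every available move leads to a winning position for the opponent. Fill in the labels:
n=0: no move → L
n=1: can move to 0, which is L ⇒ W
n=2: the only move is to 1(W), a W ⇒ L
n=3: can move to 2, which is L ⇒ W
n=4: the only move is to 3(W), a W ⇒ L
n=5: can move to 4, which is L ⇒ W
n=6: can move to 2, which is L ⇒ W
n=7: the only move is to 6(W), a W ⇒ L
n=8: can move to 7, which is L ⇒ W
n=9: moves to 3(W), 8(W); every one is W ⇒ L
n=10: can move to 9, which is L ⇒ W
n=11: the only move is to 10(W), a W ⇒ L
n=12: can move to 4, which is L ⇒ W
n=13: the only move is to 12(W), a W ⇒ L
n=14: can move to 13, which is L ⇒ W
n=15: moves to 5(W), 14(W); every one is W ⇒ L
n=16: can move to 15, which is L ⇒ W
n=17: the only move is to 16(W), a W ⇒ L
n=18: can move to 17, which is L ⇒ W
n=19: the only move is to 18(W), a W ⇒ L
n=20: can move to 19, which is L ⇒ W
n=21: can move to 7, which is L ⇒ W
L entries with 0 ≤ n ≤ 21: n = 0, 2, 4, 7, 9, 11, 13, 15, 17, 19; that makes 10.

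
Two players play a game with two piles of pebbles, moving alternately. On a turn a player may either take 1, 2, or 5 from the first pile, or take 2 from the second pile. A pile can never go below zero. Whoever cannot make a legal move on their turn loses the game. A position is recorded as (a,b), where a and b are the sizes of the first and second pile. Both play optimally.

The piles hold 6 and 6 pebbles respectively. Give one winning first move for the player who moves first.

Move to (4,6).

Build the W/L table. Terminal = L. A non-terminal position is W if it has a move to some L; otherwise it is L.
No move ever increases a pile, so every position that can arise here has a ≤ 6 and b ≤ 6; it is enough to label the cells with 0 ≤ a ≤ 6 and 0 ≤ b ≤ 6.
Every move lowers a or b (never raises either), so fill the grid row by row in increasing a, and left to right within a row: each cell's successors are then already labelled.
      b=0  b=1  b=2  b=3  b=4  b=5  b=6
a=0:    L    L    W    W    L    L    W
a=1:    W    W    L    L    W    W    L
a=2:    W    W    W    W    W    W    W
a=3:    L    L    W    W    L    L    W
a=4:    W    W    L    L    W    W    L
a=5:    W    W    W    W    W    W    W
a=6:    L    L    W    W    L    L    W
Cells with no legal move (terminal, hence L): (0,0), (0,1).
The remaining L cells, each justified by listing all of its moves:
(0,4): the only move is to (0,2)(W), a W ⇒ L
(0,5): the only move is to (0,3)(W), a W ⇒ L
(1,2): moves to (0,2)(W), (1,0)(W); every one is W ⇒ L
(1,3): moves to (0,3)(W), (1,1)(W); every one is W ⇒ L
(1,6): moves to (0,6)(W), (1,4)(W); every one is W ⇒ L
(3,0): moves to (2,0)(W), (1,0)(W); every one is W ⇒ L
(3,1): moves to (2,1)(W), (1,1)(W); every one is W ⇒ L
(3,4): moves to (2,4)(W), (1,4)(W), (3,2)(W); every one is W ⇒ L
(3,5): moves to (2,5)(W), (1,5)(W), (3,3)(W); every one is W ⇒ L
(4,2): moves to (3,2)(W), (2,2)(W), (4,0)(W); every one is W ⇒ L
(4,3): moves to (3,3)(W), (2,3)(W), (4,1)(W); every one is W ⇒ L
(4,6): moves to (3,6)(W), (2,6)(W), (4,4)(W); every one is W ⇒ L
(6,0): moves to (5,0)(W), (4,0)(W), (1,0)(W); every one is W ⇒ L
(6,1): moves to (5,1)(W), (4,1)(W), (1,1)(W); every one is W ⇒ L
(6,4): moves to (5,4)(W), (4,4)(W), (1,4)(W), (6,2)(W); every one is W ⇒ L
(6,5): moves to (5,5)(W), (4,5)(W), (1,5)(W), (6,3)(W); every one is W ⇒ L
Every other cell has at least one move into one of the L cells above, so it is W.
From (6,6), the L positions reachable in one move are: (4,6), (1,6), (6,4). Any move reaching one of these is winning.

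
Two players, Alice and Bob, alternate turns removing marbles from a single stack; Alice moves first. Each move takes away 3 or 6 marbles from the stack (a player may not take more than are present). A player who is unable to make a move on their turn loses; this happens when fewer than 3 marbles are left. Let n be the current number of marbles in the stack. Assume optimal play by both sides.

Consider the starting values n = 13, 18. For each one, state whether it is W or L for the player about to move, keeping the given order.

Positions with no move are L. A position that does have a move is losing for the player to move precisely when every available move leads to a winning position for the opponent. Fill in the labels:
n=0: no move → L
n=1: no move → L
n=2: no move → L
n=3: W (go to 0, an L position)
n=4: W (go to 1, an L position)
n=5: W (go to 2, an L position)
n=6: W (go to 0, an L position)
n=7: W (go to 1, an L position)
n=8: W (go to 2, an L position)
n=9: L (options 6(W), 3(W) are all W)
n=10: L (options 7(W), 4(W) are all W)
n=11: L (options 8(W), 5(W) are all W)
n=12: W (go to 9, an L position)
n=13: W (go to 10, an L position)
n=14: W (go to 11, an L position)
n=15: W (go to 9, an L position)
n=16: W (go to 10, an L position)
n=17: W (go to 11, an L position)
n=18: L (options 15(W), 12(W) are all W)

13: W, 18: L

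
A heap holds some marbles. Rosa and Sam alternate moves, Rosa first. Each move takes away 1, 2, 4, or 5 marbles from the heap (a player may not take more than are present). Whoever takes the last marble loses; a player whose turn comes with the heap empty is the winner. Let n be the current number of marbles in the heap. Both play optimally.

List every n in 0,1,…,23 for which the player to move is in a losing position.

Use the standard recursion: the mover wins at a terminal position; elsewhere, the mover wins exactly when some move hands the opponent an L position.
n=0: no move; the opponent has just taken the last marble and therefore loses → W
n=1: only reaches 0(W), which is W → L
n=2: reaches L-position 1 → W
n=3: reaches L-position 1 → W
n=4: only reaches 3(W), 2(W), 0(W), all W → L
n=5: reaches L-position 4 → W
n=6: reaches L-position 4 → W
n=7: only reaches 6(W), 5(W), 3(W), 2(W), all W → L
n=8: reaches L-position 7 → W
n=9: reaches L-position 7 → W
n=10: only reaches 9(W), 8(W), 6(W), 5(W), all W → L
n=11: reaches L-position 10 → W
n=12: reaches L-position 10 → W
n=13: only reaches 12(W), 11(W), 9(W), 8(W), all W → L
n=14: reaches L-position 13 → W
n=15: reaches L-position 13 → W
n=16: only reaches 15(W), 14(W), 12(W), 11(W), all W → L
n=17: reaches L-position 16 → W
n=18: reaches L-position 16 → W
n=19: only reaches 18(W), 17(W), 15(W), 14(W), all W → L
n=20: reaches L-position 19 → W
n=21: reaches L-position 19 → W
n=22: only reaches 21(W), 20(W), 18(W), 17(W), all W → L
n=23: reaches L-position 22 → W
Reading off the rows marked L gives the requested list; there are 8 such values of n.

1, 4, 7, 10, 13, 16, 19, 22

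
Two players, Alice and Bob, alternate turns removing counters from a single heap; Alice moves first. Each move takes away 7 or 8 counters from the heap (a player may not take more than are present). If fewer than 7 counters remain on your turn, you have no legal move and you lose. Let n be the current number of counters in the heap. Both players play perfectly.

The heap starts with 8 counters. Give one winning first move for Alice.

Remove 7, leaving 1.

Label each position W (a win for the player to move) or L (a loss). A position with no legal move is L; any other position is W exactly when some move reaches an L, and L when every move reaches a W.
n=0: no move → L
n=1: no move → L
n=2: no move → L
n=3: no move → L
n=4: no move → L
n=5: no move → L
n=6: no move → L
n=7: W (go to 0, an L position)
n=8: W (go to 1, an L position)
From 8, the L positions reachable in one move are: 1, 0. Any move reaching one of these is winning.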